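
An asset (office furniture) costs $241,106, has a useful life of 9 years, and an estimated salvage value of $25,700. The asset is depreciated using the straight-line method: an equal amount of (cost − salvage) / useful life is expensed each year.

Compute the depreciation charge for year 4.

$23,934

Depreciable base = $241,106 − $25,700 = $215,406.
Annual expense = $215,406 / 9 = $23,934.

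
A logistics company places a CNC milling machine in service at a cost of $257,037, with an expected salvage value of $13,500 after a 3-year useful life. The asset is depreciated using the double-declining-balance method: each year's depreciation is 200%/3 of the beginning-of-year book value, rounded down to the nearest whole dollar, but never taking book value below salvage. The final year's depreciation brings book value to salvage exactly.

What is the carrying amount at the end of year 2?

Depreciable base = $257,037 − $13,500 = $243,537.
Year 1: ⌊$257,037 × 200%/3⌋ = $171,358. Book value $85,679.
Year 2: ⌊$85,679 × 200%/3⌋ = $57,119. Book value $28,560.

$28,560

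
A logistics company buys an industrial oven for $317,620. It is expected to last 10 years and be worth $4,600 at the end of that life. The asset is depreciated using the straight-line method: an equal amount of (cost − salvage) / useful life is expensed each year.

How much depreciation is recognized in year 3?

$31,302

Depreciable base = $317,620 − $4,600 = $313,020.
Annual expense = $313,020 / 10 = $31,302.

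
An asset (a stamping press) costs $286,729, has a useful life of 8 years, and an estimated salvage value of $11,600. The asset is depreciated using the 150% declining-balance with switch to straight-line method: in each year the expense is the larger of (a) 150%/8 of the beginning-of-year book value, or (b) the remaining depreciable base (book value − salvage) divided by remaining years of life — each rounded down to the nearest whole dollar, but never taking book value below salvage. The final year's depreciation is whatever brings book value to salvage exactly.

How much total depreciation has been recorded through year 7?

$246,789

Depreciable base = $286,729 − $11,600 = $275,129.
Year 1: DB = ⌊$286,729 × 150%/8⌋ = $53,761; SL = ⌊$275,129/8⌋ = $34,391 → take DB $53,761. Book value $232,968.
Year 2: DB = ⌊$232,968 × 150%/8⌋ = $43,681; SL = ⌊$221,368/7⌋ = $31,624 → take DB $43,681. Book value $189,287.
Year 3: DB = ⌊$189,287 × 150%/8⌋ = $35,491; SL = ⌊$177,687/6⌋ = $29,614 → take DB $35,491. Book value $153,796.
Year 4: DB = ⌊$153,796 × 150%/8⌋ = $28,836; SL = ⌊$142,196/5⌋ = $28,439 → take DB $28,836. Book value $124,960.
Year 5: DB = ⌊$124,960 × 150%/8⌋ = $23,430; SL = ⌊$113,360/4⌋ = $28,340 → take SL $28,340. Book value $96,620.
Year 6: DB = ⌊$96,620 × 150%/8⌋ = $18,116; SL = ⌊$85,020/3⌋ = $28,340 → take SL $28,340. Book value $68,280.
Year 7: DB = ⌊$68,280 × 150%/8⌋ = $12,802; SL = ⌊$56,680/2⌋ = $28,340 → take SL $28,340. Book value $39,940.
Accumulated through year 7 = $286,729 − $39,940 = $246,789.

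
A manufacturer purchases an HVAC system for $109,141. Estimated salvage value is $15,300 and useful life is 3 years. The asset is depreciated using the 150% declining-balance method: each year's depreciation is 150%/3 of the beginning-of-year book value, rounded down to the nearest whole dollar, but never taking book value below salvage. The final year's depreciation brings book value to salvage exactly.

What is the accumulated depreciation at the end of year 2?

$81,855

Depreciable base = $109,141 − $15,300 = $93,841.
Year 1: ⌊$109,141 × 150%/3⌋ = $54,570. Book value $54,571.
Year 2: ⌊$54,571 × 150%/3⌋ = $27,285. Book value $27,286.
Accumulated through year 2 = $109,141 − $27,286 = $81,855.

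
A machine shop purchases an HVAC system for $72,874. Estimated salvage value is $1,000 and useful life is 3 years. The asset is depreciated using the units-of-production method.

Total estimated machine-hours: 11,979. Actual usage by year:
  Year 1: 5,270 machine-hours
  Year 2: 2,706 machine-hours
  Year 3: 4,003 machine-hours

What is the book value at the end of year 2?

Depreciable base = $72,874 − $1,000 = $71,874.
Rate = $71,874 / 11,979 machine-hours = $6 per machine-hour.
Year 1: 5,270 × $6 = $31,620. Book value $41,254.
Year 2: 2,706 × $6 = $16,236. Book value $25,018.

$25,018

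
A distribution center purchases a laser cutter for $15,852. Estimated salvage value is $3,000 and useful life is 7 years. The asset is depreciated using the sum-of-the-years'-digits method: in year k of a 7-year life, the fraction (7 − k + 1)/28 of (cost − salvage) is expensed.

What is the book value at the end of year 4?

$5,754

Depreciable base = $15,852 − $3,000 = $12,852.
Sum of the years' digits = 7+6+5+4+3+2+1 = 28.
Year 1: $12,852 × 7/28 = $3,213. Book value $12,639.
Year 2: $12,852 × 6/28 = $2,754. Book value $9,885.
Year 3: $12,852 × 5/28 = $2,295. Book value $7,590.
Year 4: $12,852 × 4/28 = $1,836. Book value $5,754.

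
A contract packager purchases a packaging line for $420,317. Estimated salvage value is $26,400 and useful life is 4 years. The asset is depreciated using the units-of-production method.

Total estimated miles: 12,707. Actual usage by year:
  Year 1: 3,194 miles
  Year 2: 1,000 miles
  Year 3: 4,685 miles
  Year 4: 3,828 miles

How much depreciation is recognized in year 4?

$118,668

Depreciable base = $420,317 − $26,400 = $393,917.
Rate = $393,917 / 12,707 miles = $31 per mile.
Year 1: 3,194 × $31 = $99,014. Book value $321,303.
Year 2: 1,000 × $31 = $31,000. Book value $290,303.
Year 3: 4,685 × $31 = $145,235. Book value $145,068.
Year 4: 3,828 × $31 = $118,668. Book value $26,400.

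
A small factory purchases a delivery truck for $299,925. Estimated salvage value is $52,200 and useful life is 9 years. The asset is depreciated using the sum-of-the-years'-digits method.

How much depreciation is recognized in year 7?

Depreciable base = $299,925 − $52,200 = $247,725.
Sum of the years' digits = 9+8+7+6+5+4+3+2+1 = 45.
Year 1: $247,725 × 9/45 = $49,545. Book value $250,380.
Year 2: $247,725 × 8/45 = $44,040. Book value $206,340.
Year 3: $247,725 × 7/45 = $38,535. Book value $167,805.
Year 4: $247,725 × 6/45 = $33,030. Book value $134,775.
Year 5: $247,725 × 5/45 = $27,525. Book value $107,250.
Year 6: $247,725 × 4/45 = $22,020. Book value $85,230.
Year 7: $247,725 × 3/45 = $16,515. Book value $68,715.

$16,515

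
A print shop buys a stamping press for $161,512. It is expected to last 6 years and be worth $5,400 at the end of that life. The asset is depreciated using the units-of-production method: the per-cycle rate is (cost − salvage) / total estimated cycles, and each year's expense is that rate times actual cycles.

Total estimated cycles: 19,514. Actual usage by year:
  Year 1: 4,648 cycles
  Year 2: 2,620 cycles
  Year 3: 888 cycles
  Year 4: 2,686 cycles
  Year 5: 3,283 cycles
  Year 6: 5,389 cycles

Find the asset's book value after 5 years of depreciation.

$48,512

Depreciable base = $161,512 − $5,400 = $156,112.
Rate = $156,112 / 19,514 cycles = $8 per cycle.
Year 1: 4,648 × $8 = $37,184. Book value $124,328.
Year 2: 2,620 × $8 = $20,960. Book value $103,368.
Year 3: 888 × $8 = $7,104. Book value $96,264.
Year 4: 2,686 × $8 = $21,488. Book value $74,776.
Year 5: 3,283 × $8 = $26,264. Book value $48,512.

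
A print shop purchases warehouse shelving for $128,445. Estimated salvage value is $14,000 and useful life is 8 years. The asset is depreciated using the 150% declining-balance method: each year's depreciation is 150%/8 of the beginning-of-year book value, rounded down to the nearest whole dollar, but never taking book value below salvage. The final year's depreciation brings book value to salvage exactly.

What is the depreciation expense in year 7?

$6,929

Depreciable base = $128,445 − $14,000 = $114,445.
Year 1: ⌊$128,445 × 150%/8⌋ = $24,083. Book value $104,362.
Year 2: ⌊$104,362 × 150%/8⌋ = $19,567. Book value $84,795.
Year 3: ⌊$84,795 × 150%/8⌋ = $15,899. Book value $68,896.
Year 4: ⌊$68,896 × 150%/8⌋ = $12,918. Book value $55,978.
Year 5: ⌊$55,978 × 150%/8⌋ = $10,495. Book value $45,483.
Year 6: ⌊$45,483 × 150%/8⌋ = $8,528. Book value $36,955.
Year 7: ⌊$36,955 × 150%/8⌋ = $6,929. Book value $30,026.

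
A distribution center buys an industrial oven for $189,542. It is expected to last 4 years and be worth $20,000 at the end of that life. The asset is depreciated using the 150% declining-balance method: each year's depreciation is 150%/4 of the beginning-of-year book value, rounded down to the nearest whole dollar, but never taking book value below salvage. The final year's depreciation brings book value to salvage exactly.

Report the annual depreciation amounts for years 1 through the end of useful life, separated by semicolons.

$71,078; $44,424; $27,765; $26,275

Depreciable base = $189,542 − $20,000 = $169,542.
Year 1: ⌊$189,542 × 150%/4⌋ = $71,078. Book value $118,464.
Year 2: ⌊$118,464 × 150%/4⌋ = $44,424. Book value $74,040.
Year 3: ⌊$74,040 × 150%/4⌋ = $27,765. Book value $46,275.
Year 4 (final): $46,275 − $20,000 = $26,275. Book value $20,000.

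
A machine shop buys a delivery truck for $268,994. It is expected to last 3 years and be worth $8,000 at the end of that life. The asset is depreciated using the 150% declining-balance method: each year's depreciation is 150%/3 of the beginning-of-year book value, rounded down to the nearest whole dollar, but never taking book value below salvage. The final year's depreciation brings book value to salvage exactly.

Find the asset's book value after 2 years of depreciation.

Depreciable base = $268,994 − $8,000 = $260,994.
Year 1: ⌊$268,994 × 150%/3⌋ = $134,497. Book value $134,497.
Year 2: ⌊$134,497 × 150%/3⌋ = $67,248. Book value $67,249.

$67,249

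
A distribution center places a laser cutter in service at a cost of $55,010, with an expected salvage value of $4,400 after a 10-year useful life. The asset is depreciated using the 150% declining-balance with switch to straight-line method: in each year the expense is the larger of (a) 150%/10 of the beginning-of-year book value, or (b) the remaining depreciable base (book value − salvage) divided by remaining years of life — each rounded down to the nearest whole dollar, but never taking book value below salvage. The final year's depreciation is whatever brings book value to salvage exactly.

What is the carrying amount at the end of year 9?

$8,403

Depreciable base = $55,010 − $4,400 = $50,610.
Year 1: DB = ⌊$55,010 × 150%/10⌋ = $8,251; SL = ⌊$50,610/10⌋ = $5,061 → take DB $8,251. Book value $46,759.
Year 2: DB = ⌊$46,759 × 150%/10⌋ = $7,013; SL = ⌊$42,359/9⌋ = $4,706 → take DB $7,013. Book value $39,746.
Year 3: DB = ⌊$39,746 × 150%/10⌋ = $5,961; SL = ⌊$35,346/8⌋ = $4,418 → take DB $5,961. Book value $33,785.
Year 4: DB = ⌊$33,785 × 150%/10⌋ = $5,067; SL = ⌊$29,385/7⌋ = $4,197 → take DB $5,067. Book value $28,718.
Year 5: DB = ⌊$28,718 × 150%/10⌋ = $4,307; SL = ⌊$24,318/6⌋ = $4,053 → take DB $4,307. Book value $24,411.
Year 6: DB = ⌊$24,411 × 150%/10⌋ = $3,661; SL = ⌊$20,011/5⌋ = $4,002 → take SL $4,002. Book value $20,409.
Year 7: DB = ⌊$20,409 × 150%/10⌋ = $3,061; SL = ⌊$16,009/4⌋ = $4,002 → take SL $4,002. Book value $16,407.
Year 8: DB = ⌊$16,407 × 150%/10⌋ = $2,461; SL = ⌊$12,007/3⌋ = $4,002 → take SL $4,002. Book value $12,405.
Year 9: DB = ⌊$12,405 × 150%/10⌋ = $1,860; SL = ⌊$8,005/2⌋ = $4,002 → take SL $4,002. Book value $8,403.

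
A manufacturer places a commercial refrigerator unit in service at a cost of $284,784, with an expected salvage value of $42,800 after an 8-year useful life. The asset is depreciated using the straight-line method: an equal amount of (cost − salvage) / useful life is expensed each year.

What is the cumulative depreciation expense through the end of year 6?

Depreciable base = $284,784 − $42,800 = $241,984.
Annual expense = $241,984 / 8 = $30,248.
End of year 1: book value $254,536.
End of year 2: book value $224,288.
End of year 3: book value $194,040.
End of year 4: book value $163,792.
End of year 5: book value $133,544.
End of year 6: book value $103,296.
Accumulated through year 6 = $284,784 − $103,296 = $181,488.

$181,488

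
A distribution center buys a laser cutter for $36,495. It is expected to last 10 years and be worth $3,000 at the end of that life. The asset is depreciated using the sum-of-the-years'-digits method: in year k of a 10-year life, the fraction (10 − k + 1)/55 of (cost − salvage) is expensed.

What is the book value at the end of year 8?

Depreciable base = $36,495 − $3,000 = $33,495.
Sum of the years' digits = 10+9+8+7+6+5+4+3+2+1 = 55.
Year 1: $33,495 × 10/55 = $6,090. Book value $30,405.
Year 2: $33,495 × 9/55 = $5,481. Book value $24,924.
Year 3: $33,495 × 8/55 = $4,872. Book value $20,052.
Year 4: $33,495 × 7/55 = $4,263. Book value $15,789.
Year 5: $33,495 × 6/55 = $3,654. Book value $12,135.
Year 6: $33,495 × 5/55 = $3,045. Book value $9,090.
Year 7: $33,495 × 4/55 = $2,436. Book value $6,654.
Year 8: $33,495 × 3/55 = $1,827. Book value $4,827.

$4,827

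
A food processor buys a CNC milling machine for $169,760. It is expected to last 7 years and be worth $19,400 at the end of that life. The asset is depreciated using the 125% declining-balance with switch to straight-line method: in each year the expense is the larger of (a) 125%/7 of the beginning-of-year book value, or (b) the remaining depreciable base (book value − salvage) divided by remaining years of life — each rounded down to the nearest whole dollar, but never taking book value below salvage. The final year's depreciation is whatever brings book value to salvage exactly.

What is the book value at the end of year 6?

$38,073

Depreciable base = $169,760 − $19,400 = $150,360.
Year 1: DB = ⌊$169,760 × 125%/7⌋ = $30,314; SL = ⌊$150,360/7⌋ = $21,480 → take DB $30,314. Book value $139,446.
Year 2: DB = ⌊$139,446 × 125%/7⌋ = $24,901; SL = ⌊$120,046/6⌋ = $20,007 → take DB $24,901. Book value $114,545.
Year 3: DB = ⌊$114,545 × 125%/7⌋ = $20,454; SL = ⌊$95,145/5⌋ = $19,029 → take DB $20,454. Book value $94,091.
Year 4: DB = ⌊$94,091 × 125%/7⌋ = $16,801; SL = ⌊$74,691/4⌋ = $18,672 → take SL $18,672. Book value $75,419.
Year 5: DB = ⌊$75,419 × 125%/7⌋ = $13,467; SL = ⌊$56,019/3⌋ = $18,673 → take SL $18,673. Book value $56,746.
Year 6: DB = ⌊$56,746 × 125%/7⌋ = $10,133; SL = ⌊$37,346/2⌋ = $18,673 → take SL $18,673. Book value $38,073.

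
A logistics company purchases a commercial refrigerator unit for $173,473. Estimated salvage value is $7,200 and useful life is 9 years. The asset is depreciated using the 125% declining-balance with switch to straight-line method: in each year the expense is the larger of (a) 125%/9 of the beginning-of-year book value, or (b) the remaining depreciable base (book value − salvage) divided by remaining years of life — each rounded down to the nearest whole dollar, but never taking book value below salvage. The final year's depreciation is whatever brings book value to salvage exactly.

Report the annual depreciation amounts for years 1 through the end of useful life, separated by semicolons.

Depreciable base = $173,473 − $7,200 = $166,273.
Year 1: DB = ⌊$173,473 × 125%/9⌋ = $24,093; SL = ⌊$166,273/9⌋ = $18,474 → take DB $24,093. Book value $149,380.
Year 2: DB = ⌊$149,380 × 125%/9⌋ = $20,747; SL = ⌊$142,180/8⌋ = $17,772 → take DB $20,747. Book value $128,633.
Year 3: DB = ⌊$128,633 × 125%/9⌋ = $17,865; SL = ⌊$121,433/7⌋ = $17,347 → take DB $17,865. Book value $110,768.
Year 4: DB = ⌊$110,768 × 125%/9⌋ = $15,384; SL = ⌊$103,568/6⌋ = $17,261 → take SL $17,261. Book value $93,507.
Year 5: DB = ⌊$93,507 × 125%/9⌋ = $12,987; SL = ⌊$86,307/5⌋ = $17,261 → take SL $17,261. Book value $76,246.
Year 6: DB = ⌊$76,246 × 125%/9⌋ = $10,589; SL = ⌊$69,046/4⌋ = $17,261 → take SL $17,261. Book value $58,985.
Year 7: DB = ⌊$58,985 × 125%/9⌋ = $8,192; SL = ⌊$51,785/3⌋ = $17,261 → take SL $17,261. Book value $41,724.
Year 8: DB = ⌊$41,724 × 125%/9⌋ = $5,795; SL = ⌊$34,524/2⌋ = $17,262 → take SL $17,262. Book value $24,462.
Year 9 (final): $24,462 − $7,200 = $17,262. Book value $7,200.

$24,093; $20,747; $17,865; $17,261; $17,261; $17,261; $17,261; $17,262; $17,262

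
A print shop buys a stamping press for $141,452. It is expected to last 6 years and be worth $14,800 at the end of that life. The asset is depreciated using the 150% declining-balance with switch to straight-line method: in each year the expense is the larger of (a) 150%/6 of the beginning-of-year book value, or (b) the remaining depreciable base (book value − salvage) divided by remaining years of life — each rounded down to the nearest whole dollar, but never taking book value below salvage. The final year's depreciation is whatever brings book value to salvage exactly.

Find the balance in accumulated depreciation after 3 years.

$81,776

Depreciable base = $141,452 − $14,800 = $126,652.
Year 1: DB = ⌊$141,452 × 150%/6⌋ = $35,363; SL = ⌊$126,652/6⌋ = $21,108 → take DB $35,363. Book value $106,089.
Year 2: DB = ⌊$106,089 × 150%/6⌋ = $26,522; SL = ⌊$91,289/5⌋ = $18,257 → take DB $26,522. Book value $79,567.
Year 3: DB = ⌊$79,567 × 150%/6⌋ = $19,891; SL = ⌊$64,767/4⌋ = $16,191 → take DB $19,891. Book value $59,676.
Accumulated through year 3 = $141,452 − $59,676 = $81,776.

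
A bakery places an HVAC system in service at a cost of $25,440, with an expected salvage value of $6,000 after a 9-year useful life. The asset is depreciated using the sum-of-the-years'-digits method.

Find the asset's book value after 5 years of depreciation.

Depreciable base = $25,440 − $6,000 = $19,440.
Sum of the years' digits = 9+8+7+6+5+4+3+2+1 = 45.
Year 1: $19,440 × 9/45 = $3,888. Book value $21,552.
Year 2: $19,440 × 8/45 = $3,456. Book value $18,096.
Year 3: $19,440 × 7/45 = $3,024. Book value $15,072.
Year 4: $19,440 × 6/45 = $2,592. Book value $12,480.
Year 5: $19,440 × 5/45 = $2,160. Book value $10,320.

$10,320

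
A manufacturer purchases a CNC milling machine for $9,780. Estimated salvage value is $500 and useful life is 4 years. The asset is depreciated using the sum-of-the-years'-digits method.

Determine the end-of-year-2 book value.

Depreciable base = $9,780 − $500 = $9,280.
Sum of the years' digits = 4+3+2+1 = 10.
Year 1: $9,280 × 4/10 = $3,712. Book value $6,068.
Year 2: $9,280 × 3/10 = $2,784. Book value $3,284.

$3,284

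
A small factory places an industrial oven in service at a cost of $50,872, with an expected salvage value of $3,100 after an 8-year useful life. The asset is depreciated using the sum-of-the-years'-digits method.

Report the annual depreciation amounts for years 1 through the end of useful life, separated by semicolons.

Depreciable base = $50,872 − $3,100 = $47,772.
Sum of the years' digits = 8+7+6+5+4+3+2+1 = 36.
Year 1: $47,772 × 8/36 = $10,616. Book value $40,256.
Year 2: $47,772 × 7/36 = $9,289. Book value $30,967.
Year 3: $47,772 × 6/36 = $7,962. Book value $23,005.
Year 4: $47,772 × 5/36 = $6,635. Book value $16,370.
Year 5: $47,772 × 4/36 = $5,308. Book value $11,062.
Year 6: $47,772 × 3/36 = $3,981. Book value $7,081.
Year 7: $47,772 × 2/36 = $2,654. Book value $4,427.
Year 8: $47,772 × 1/36 = $1,327. Book value $3,100.

$10,616; $9,289; $7,962; $6,635; $5,308; $3,981; $2,654; $1,327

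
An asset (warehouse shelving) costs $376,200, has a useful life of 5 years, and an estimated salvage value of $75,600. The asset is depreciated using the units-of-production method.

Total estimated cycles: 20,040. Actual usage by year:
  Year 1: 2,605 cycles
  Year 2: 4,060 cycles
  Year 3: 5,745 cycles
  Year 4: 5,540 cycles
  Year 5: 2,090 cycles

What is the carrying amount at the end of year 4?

$106,950

Depreciable base = $376,200 − $75,600 = $300,600.
Rate = $300,600 / 20,040 cycles = $15 per cycle.
Year 1: 2,605 × $15 = $39,075. Book value $337,125.
Year 2: 4,060 × $15 = $60,900. Book value $276,225.
Year 3: 5,745 × $15 = $86,175. Book value $190,050.
Year 4: 5,540 × $15 = $83,100. Book value $106,950.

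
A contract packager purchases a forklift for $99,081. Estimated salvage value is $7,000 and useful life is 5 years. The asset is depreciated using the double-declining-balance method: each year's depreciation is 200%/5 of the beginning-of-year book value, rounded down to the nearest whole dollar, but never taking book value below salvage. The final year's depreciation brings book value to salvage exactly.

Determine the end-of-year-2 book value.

$35,670

Depreciable base = $99,081 − $7,000 = $92,081.
Year 1: ⌊$99,081 × 200%/5⌋ = $39,632. Book value $59,449.
Year 2: ⌊$59,449 × 200%/5⌋ = $23,779. Book value $35,670.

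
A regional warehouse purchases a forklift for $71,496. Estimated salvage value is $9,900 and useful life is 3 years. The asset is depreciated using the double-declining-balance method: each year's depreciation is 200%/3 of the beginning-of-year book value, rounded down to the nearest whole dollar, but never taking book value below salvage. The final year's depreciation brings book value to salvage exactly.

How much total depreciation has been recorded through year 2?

$61,596

Depreciable base = $71,496 − $9,900 = $61,596.
Year 1: ⌊$71,496 × 200%/3⌋ = $47,664. Book value $23,832.
Year 2: ⌊$23,832 × 200%/3⌋ = $15,888, capped at $13,932. Book value $9,900.
Accumulated through year 2 = $71,496 − $9,900 = $61,596.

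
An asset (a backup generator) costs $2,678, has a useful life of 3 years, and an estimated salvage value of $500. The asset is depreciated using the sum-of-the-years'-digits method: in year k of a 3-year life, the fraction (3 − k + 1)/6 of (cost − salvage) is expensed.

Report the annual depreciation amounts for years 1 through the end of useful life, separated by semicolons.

Depreciable base = $2,678 − $500 = $2,178.
Sum of the years' digits = 3+2+1 = 6.
Year 1: $2,178 × 3/6 = $1,089. Book value $1,589.
Year 2: $2,178 × 2/6 = $726. Book value $863.
Year 3: $2,178 × 1/6 = $363. Book value $500.

$1,089; $726; $363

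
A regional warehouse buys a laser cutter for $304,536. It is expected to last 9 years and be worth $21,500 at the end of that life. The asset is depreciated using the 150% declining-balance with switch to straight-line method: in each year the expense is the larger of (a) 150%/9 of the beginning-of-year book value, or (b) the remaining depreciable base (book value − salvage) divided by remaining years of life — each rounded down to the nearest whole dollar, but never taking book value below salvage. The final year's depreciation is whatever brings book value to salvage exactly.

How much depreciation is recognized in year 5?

$25,073

Depreciable base = $304,536 − $21,500 = $283,036.
Year 1: DB = ⌊$304,536 × 150%/9⌋ = $50,756; SL = ⌊$283,036/9⌋ = $31,448 → take DB $50,756. Book value $253,780.
Year 2: DB = ⌊$253,780 × 150%/9⌋ = $42,296; SL = ⌊$232,280/8⌋ = $29,035 → take DB $42,296. Book value $211,484.
Year 3: DB = ⌊$211,484 × 150%/9⌋ = $35,247; SL = ⌊$189,984/7⌋ = $27,140 → take DB $35,247. Book value $176,237.
Year 4: DB = ⌊$176,237 × 150%/9⌋ = $29,372; SL = ⌊$154,737/6⌋ = $25,789 → take DB $29,372. Book value $146,865.
Year 5: DB = ⌊$146,865 × 150%/9⌋ = $24,477; SL = ⌊$125,365/5⌋ = $25,073 → take SL $25,073. Book value $121,792.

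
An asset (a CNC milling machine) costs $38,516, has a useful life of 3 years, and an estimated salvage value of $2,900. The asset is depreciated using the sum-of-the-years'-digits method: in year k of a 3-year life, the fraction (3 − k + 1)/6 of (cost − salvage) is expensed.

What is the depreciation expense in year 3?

Depreciable base = $38,516 − $2,900 = $35,616.
Sum of the years' digits = 3+2+1 = 6.
Year 1: $35,616 × 3/6 = $17,808. Book value $20,708.
Year 2: $35,616 × 2/6 = $11,872. Book value $8,836.
Year 3: $35,616 × 1/6 = $5,936. Book value $2,900.

$5,936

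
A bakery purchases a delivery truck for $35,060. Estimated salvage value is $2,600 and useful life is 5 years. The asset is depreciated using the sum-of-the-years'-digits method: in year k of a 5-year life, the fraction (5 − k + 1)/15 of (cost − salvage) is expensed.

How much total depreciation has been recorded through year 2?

Depreciable base = $35,060 − $2,600 = $32,460.
Sum of the years' digits = 5+4+3+2+1 = 15.
Year 1: $32,460 × 5/15 = $10,820. Book value $24,240.
Year 2: $32,460 × 4/15 = $8,656. Book value $15,584.
Accumulated through year 2 = $35,060 − $15,584 = $19,476.

$19,476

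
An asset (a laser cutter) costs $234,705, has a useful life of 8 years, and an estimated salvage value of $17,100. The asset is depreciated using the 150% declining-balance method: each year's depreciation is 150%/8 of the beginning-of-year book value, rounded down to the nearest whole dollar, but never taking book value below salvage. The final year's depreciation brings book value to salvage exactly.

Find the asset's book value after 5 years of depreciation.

Depreciable base = $234,705 − $17,100 = $217,605.
Year 1: ⌊$234,705 × 150%/8⌋ = $44,007. Book value $190,698.
Year 2: ⌊$190,698 × 150%/8⌋ = $35,755. Book value $154,943.
Year 3: ⌊$154,943 × 150%/8⌋ = $29,051. Book value $125,892.
Year 4: ⌊$125,892 × 150%/8⌋ = $23,604. Book value $102,288.
Year 5: ⌊$102,288 × 150%/8⌋ = $19,179. Book value $83,109.

$83,109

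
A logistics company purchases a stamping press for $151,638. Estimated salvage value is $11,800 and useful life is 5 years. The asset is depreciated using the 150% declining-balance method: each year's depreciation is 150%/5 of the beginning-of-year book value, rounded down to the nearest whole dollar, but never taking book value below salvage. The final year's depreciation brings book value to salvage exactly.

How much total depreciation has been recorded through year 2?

Depreciable base = $151,638 − $11,800 = $139,838.
Year 1: ⌊$151,638 × 150%/5⌋ = $45,491. Book value $106,147.
Year 2: ⌊$106,147 × 150%/5⌋ = $31,844. Book value $74,303.
Accumulated through year 2 = $151,638 − $74,303 = $77,335.

$77,335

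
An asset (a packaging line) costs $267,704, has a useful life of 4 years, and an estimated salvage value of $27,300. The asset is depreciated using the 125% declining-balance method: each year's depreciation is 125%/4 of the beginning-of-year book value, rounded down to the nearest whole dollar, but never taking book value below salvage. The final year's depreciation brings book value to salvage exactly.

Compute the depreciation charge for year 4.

$59,692

Depreciable base = $267,704 − $27,300 = $240,404.
Year 1: ⌊$267,704 × 125%/4⌋ = $83,657. Book value $184,047.
Year 2: ⌊$184,047 × 125%/4⌋ = $57,514. Book value $126,533.
Year 3: ⌊$126,533 × 125%/4⌋ = $39,541. Book value $86,992.
Year 4 (final): $86,992 − $27,300 = $59,692. Book value $27,300.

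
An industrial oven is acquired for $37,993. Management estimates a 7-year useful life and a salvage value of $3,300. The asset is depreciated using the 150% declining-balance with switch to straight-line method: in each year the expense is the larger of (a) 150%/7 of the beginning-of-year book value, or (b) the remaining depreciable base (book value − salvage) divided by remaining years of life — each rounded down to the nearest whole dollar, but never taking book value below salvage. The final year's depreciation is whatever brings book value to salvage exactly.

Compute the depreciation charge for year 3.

$5,026

Depreciable base = $37,993 − $3,300 = $34,693.
Year 1: DB = ⌊$37,993 × 150%/7⌋ = $8,141; SL = ⌊$34,693/7⌋ = $4,956 → take DB $8,141. Book value $29,852.
Year 2: DB = ⌊$29,852 × 150%/7⌋ = $6,396; SL = ⌊$26,552/6⌋ = $4,425 → take DB $6,396. Book value $23,456.
Year 3: DB = ⌊$23,456 × 150%/7⌋ = $5,026; SL = ⌊$20,156/5⌋ = $4,031 → take DB $5,026. Book value $18,430.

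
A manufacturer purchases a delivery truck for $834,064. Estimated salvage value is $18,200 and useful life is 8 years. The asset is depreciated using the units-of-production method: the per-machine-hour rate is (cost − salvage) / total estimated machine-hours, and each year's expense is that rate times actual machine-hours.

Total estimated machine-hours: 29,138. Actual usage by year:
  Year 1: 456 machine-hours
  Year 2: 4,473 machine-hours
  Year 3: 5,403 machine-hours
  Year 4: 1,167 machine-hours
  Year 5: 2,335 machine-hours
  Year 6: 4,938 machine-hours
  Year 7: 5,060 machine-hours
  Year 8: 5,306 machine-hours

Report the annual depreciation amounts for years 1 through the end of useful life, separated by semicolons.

Depreciable base = $834,064 − $18,200 = $815,864.
Rate = $815,864 / 29,138 machine-hours = $28 per machine-hour.
Year 1: 456 × $28 = $12,768. Book value $821,296.
Year 2: 4,473 × $28 = $125,244. Book value $696,052.
Year 3: 5,403 × $28 = $151,284. Book value $544,768.
Year 4: 1,167 × $28 = $32,676. Book value $512,092.
Year 5: 2,335 × $28 = $65,380. Book value $446,712.
Year 6: 4,938 × $28 = $138,264. Book value $308,448.
Year 7: 5,060 × $28 = $141,680. Book value $166,768.
Year 8: 5,306 × $28 = $148,568. Book value $18,200.

$12,768; $125,244; $151,284; $32,676; $65,380; $138,264; $141,680; $148,568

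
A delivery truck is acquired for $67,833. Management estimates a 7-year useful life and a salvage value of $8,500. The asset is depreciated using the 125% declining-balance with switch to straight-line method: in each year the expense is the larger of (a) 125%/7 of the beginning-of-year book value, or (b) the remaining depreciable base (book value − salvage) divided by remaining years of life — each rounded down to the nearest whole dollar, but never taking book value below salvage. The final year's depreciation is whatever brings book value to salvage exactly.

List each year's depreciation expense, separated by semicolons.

$12,113; $9,950; $8,173; $7,274; $7,274; $7,274; $7,275

Depreciable base = $67,833 − $8,500 = $59,333.
Year 1: DB = ⌊$67,833 × 125%/7⌋ = $12,113; SL = ⌊$59,333/7⌋ = $8,476 → take DB $12,113. Book value $55,720.
Year 2: DB = ⌊$55,720 × 125%/7⌋ = $9,950; SL = ⌊$47,220/6⌋ = $7,870 → take DB $9,950. Book value $45,770.
Year 3: DB = ⌊$45,770 × 125%/7⌋ = $8,173; SL = ⌊$37,270/5⌋ = $7,454 → take DB $8,173. Book value $37,597.
Year 4: DB = ⌊$37,597 × 125%/7⌋ = $6,713; SL = ⌊$29,097/4⌋ = $7,274 → take SL $7,274. Book value $30,323.
Year 5: DB = ⌊$30,323 × 125%/7⌋ = $5,414; SL = ⌊$21,823/3⌋ = $7,274 → take SL $7,274. Book value $23,049.
Year 6: DB = ⌊$23,049 × 125%/7⌋ = $4,115; SL = ⌊$14,549/2⌋ = $7,274 → take SL $7,274. Book value $15,775.
Year 7 (final): $15,775 − $8,500 = $7,275. Book value $8,500.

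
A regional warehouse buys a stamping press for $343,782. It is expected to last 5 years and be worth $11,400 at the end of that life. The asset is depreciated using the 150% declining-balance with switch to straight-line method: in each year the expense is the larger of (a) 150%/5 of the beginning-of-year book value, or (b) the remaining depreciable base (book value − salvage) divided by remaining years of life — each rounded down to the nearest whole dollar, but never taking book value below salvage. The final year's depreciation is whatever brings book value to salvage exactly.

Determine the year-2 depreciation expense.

$72,194

Depreciable base = $343,782 − $11,400 = $332,382.
Year 1: DB = ⌊$343,782 × 150%/5⌋ = $103,134; SL = ⌊$332,382/5⌋ = $66,476 → take DB $103,134. Book value $240,648.
Year 2: DB = ⌊$240,648 × 150%/5⌋ = $72,194; SL = ⌊$229,248/4⌋ = $57,312 → take DB $72,194. Book value $168,454.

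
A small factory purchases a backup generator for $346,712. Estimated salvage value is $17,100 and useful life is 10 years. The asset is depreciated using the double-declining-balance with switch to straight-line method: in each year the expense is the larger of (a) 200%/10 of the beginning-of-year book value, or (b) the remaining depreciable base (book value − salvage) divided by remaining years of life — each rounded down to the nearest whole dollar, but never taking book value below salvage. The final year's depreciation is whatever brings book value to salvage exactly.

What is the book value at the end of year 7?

$72,443

Depreciable base = $346,712 − $17,100 = $329,612.
Year 1: DB = ⌊$346,712 × 200%/10⌋ = $69,342; SL = ⌊$329,612/10⌋ = $32,961 → take DB $69,342. Book value $277,370.
Year 2: DB = ⌊$277,370 × 200%/10⌋ = $55,474; SL = ⌊$260,270/9⌋ = $28,918 → take DB $55,474. Book value $221,896.
Year 3: DB = ⌊$221,896 × 200%/10⌋ = $44,379; SL = ⌊$204,796/8⌋ = $25,599 → take DB $44,379. Book value $177,517.
Year 4: DB = ⌊$177,517 × 200%/10⌋ = $35,503; SL = ⌊$160,417/7⌋ = $22,916 → take DB $35,503. Book value $142,014.
Year 5: DB = ⌊$142,014 × 200%/10⌋ = $28,402; SL = ⌊$124,914/6⌋ = $20,819 → take DB $28,402. Book value $113,612.
Year 6: DB = ⌊$113,612 × 200%/10⌋ = $22,722; SL = ⌊$96,512/5⌋ = $19,302 → take DB $22,722. Book value $90,890.
Year 7: DB = ⌊$90,890 × 200%/10⌋ = $18,178; SL = ⌊$73,790/4⌋ = $18,447 → take SL $18,447. Book value $72,443.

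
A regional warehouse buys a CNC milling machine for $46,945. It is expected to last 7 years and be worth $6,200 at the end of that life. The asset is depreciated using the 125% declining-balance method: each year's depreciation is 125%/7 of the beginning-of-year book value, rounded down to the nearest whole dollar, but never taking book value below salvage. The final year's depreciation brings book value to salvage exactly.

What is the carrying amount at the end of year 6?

$14,423

Depreciable base = $46,945 − $6,200 = $40,745.
Year 1: ⌊$46,945 × 125%/7⌋ = $8,383. Book value $38,562.
Year 2: ⌊$38,562 × 125%/7⌋ = $6,886. Book value $31,676.
Year 3: ⌊$31,676 × 125%/7⌋ = $5,656. Book value $26,020.
Year 4: ⌊$26,020 × 125%/7⌋ = $4,646. Book value $21,374.
Year 5: ⌊$21,374 × 125%/7⌋ = $3,816. Book value $17,558.
Year 6: ⌊$17,558 × 125%/7⌋ = $3,135. Book value $14,423.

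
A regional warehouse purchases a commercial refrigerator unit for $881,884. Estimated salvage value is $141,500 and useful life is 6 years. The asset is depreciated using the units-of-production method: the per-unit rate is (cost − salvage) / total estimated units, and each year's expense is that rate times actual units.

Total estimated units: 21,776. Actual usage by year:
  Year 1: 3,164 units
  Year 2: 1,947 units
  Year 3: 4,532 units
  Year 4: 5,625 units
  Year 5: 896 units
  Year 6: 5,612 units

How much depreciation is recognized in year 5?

$30,464

Depreciable base = $881,884 − $141,500 = $740,384.
Rate = $740,384 / 21,776 units = $34 per unit.
Year 1: 3,164 × $34 = $107,576. Book value $774,308.
Year 2: 1,947 × $34 = $66,198. Book value $708,110.
Year 3: 4,532 × $34 = $154,088. Book value $554,022.
Year 4: 5,625 × $34 = $191,250. Book value $362,772.
Year 5: 896 × $34 = $30,464. Book value $332,308.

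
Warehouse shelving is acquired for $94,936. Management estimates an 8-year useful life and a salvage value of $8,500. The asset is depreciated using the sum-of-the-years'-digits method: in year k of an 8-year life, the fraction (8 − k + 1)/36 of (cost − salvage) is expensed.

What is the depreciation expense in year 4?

$12,005

Depreciable base = $94,936 − $8,500 = $86,436.
Sum of the years' digits = 8+7+6+5+4+3+2+1 = 36.
Year 1: $86,436 × 8/36 = $19,208. Book value $75,728.
Year 2: $86,436 × 7/36 = $16,807. Book value $58,921.
Year 3: $86,436 × 6/36 = $14,406. Book value $44,515.
Year 4: $86,436 × 5/36 = $12,005. Book value $32,510.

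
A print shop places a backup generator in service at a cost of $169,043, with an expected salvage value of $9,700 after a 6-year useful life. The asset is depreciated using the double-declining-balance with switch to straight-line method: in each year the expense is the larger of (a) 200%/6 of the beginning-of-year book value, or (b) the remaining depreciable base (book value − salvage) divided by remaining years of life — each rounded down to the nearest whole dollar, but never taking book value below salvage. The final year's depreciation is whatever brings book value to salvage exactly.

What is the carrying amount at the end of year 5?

$21,546

Depreciable base = $169,043 − $9,700 = $159,343.
Year 1: DB = ⌊$169,043 × 200%/6⌋ = $56,347; SL = ⌊$159,343/6⌋ = $26,557 → take DB $56,347. Book value $112,696.
Year 2: DB = ⌊$112,696 × 200%/6⌋ = $37,565; SL = ⌊$102,996/5⌋ = $20,599 → take DB $37,565. Book value $75,131.
Year 3: DB = ⌊$75,131 × 200%/6⌋ = $25,043; SL = ⌊$65,431/4⌋ = $16,357 → take DB $25,043. Book value $50,088.
Year 4: DB = ⌊$50,088 × 200%/6⌋ = $16,696; SL = ⌊$40,388/3⌋ = $13,462 → take DB $16,696. Book value $33,392.
Year 5: DB = ⌊$33,392 × 200%/6⌋ = $11,130; SL = ⌊$23,692/2⌋ = $11,846 → take SL $11,846. Book value $21,546.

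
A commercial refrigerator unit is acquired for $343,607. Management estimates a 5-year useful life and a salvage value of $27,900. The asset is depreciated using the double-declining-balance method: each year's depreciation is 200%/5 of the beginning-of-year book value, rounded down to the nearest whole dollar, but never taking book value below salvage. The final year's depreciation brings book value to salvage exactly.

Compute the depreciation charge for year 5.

$16,632

Depreciable base = $343,607 − $27,900 = $315,707.
Year 1: ⌊$343,607 × 200%/5⌋ = $137,442. Book value $206,165.
Year 2: ⌊$206,165 × 200%/5⌋ = $82,466. Book value $123,699.
Year 3: ⌊$123,699 × 200%/5⌋ = $49,479. Book value $74,220.
Year 4: ⌊$74,220 × 200%/5⌋ = $29,688. Book value $44,532.
Year 5 (final): $44,532 − $27,900 = $16,632. Book value $27,900.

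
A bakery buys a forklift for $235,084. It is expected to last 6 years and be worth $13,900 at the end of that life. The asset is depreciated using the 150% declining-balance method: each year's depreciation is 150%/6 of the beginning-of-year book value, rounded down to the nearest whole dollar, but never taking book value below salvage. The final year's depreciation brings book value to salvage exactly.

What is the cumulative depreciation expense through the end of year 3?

$135,907

Depreciable base = $235,084 − $13,900 = $221,184.
Year 1: ⌊$235,084 × 150%/6⌋ = $58,771. Book value $176,313.
Year 2: ⌊$176,313 × 150%/6⌋ = $44,078. Book value $132,235.
Year 3: ⌊$132,235 × 150%/6⌋ = $33,058. Book value $99,177.
Accumulated through year 3 = $235,084 − $99,177 = $135,907.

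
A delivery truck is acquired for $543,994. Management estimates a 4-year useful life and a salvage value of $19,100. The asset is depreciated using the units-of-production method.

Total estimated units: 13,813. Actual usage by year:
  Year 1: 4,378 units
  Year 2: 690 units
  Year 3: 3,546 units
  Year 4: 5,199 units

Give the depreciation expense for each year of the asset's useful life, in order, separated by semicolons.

$166,364; $26,220; $134,748; $197,562

Depreciable base = $543,994 − $19,100 = $524,894.
Rate = $524,894 / 13,813 units = $38 per unit.
Year 1: 4,378 × $38 = $166,364. Book value $377,630.
Year 2: 690 × $38 = $26,220. Book value $351,410.
Year 3: 3,546 × $38 = $134,748. Book value $216,662.
Year 4: 5,199 × $38 = $197,562. Book value $19,100.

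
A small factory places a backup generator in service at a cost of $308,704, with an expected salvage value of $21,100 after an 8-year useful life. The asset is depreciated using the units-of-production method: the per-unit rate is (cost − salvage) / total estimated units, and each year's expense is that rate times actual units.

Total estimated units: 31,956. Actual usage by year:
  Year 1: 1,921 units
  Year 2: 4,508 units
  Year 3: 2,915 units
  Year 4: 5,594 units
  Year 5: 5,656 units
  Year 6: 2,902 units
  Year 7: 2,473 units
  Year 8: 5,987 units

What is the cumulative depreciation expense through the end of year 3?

Depreciable base = $308,704 − $21,100 = $287,604.
Rate = $287,604 / 31,956 units = $9 per unit.
Year 1: 1,921 × $9 = $17,289. Book value $291,415.
Year 2: 4,508 × $9 = $40,572. Book value $250,843.
Year 3: 2,915 × $9 = $26,235. Book value $224,608.
Accumulated through year 3 = $308,704 − $224,608 = $84,096.

$84,096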